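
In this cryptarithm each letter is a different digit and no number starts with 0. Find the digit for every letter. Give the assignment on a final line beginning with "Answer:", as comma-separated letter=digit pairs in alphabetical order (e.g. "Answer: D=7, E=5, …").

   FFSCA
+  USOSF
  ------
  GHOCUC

Step 1. [col 1: A + F ≡ C (mod 10)] several values work for F in column 1 (A + F ≡ C (mod 10), carry-in 0); try F=3 ⇒ F=3.
Step 2. [col 1: A + F ≡ C (mod 10)] C=2 is one option consistent with column 1 (A + F ≡ C (mod 10), carry-in 0) — take it. So C=2.
Step 3. [col 1: A + F ≡ C (mod 10)] column 1: given F=3, C=2, carry-in 0, and digits 2,3 already taken and all letters distinct, A+F≡C (mod 10) forces A=9, so A=9.
Step 4. [G] G is the leading digit of a 6-digit sum of two 5-digit numbers; the final carry is exactly 1. So G=1.
Step 5. [col 2: C + S ≡ U (mod 10)] no forcing yet in column 2 (carry-in 1); U=7 is free and consistent — try it ⇒ U=7.
Step 6. [col 2: C + S ≡ U (mod 10)] column 2: given C=2, U=7, carry-in 1, and digits 1,2,3,7,9 already taken and all letters distinct, C+S≡U (mod 10) forces S=4, so S=4.
Step 7. [col 3: S + O ≡ C (mod 10)] column 3: given S=4, C=2, carry-in 0, and digits 1,2,3,4,7,9 already taken and all letters distinct, S+O≡C (mod 10) forces O=8 ⇒ O=8.
Step 8. [col 5: F + U ≡ H (mod 10)] column 5 reads F+U+carry(0)=H with F=3, U=7; with digits 1,2,3,4,7,8,9 already taken and all letters distinct, the only value for H is 0. So H=0.

Answer: A=9, C=2, F=3, G=1, H=0, O=8, S=4, U=7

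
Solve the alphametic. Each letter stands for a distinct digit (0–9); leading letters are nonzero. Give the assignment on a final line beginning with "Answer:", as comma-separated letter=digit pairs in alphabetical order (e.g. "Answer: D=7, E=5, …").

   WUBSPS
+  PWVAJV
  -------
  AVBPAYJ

Step 1. [col 1: S + V ≡ J (mod 10)] no forcing yet in column 1 (carry-in 0); S=9 is free and consistent — try it, so S=9.
Step 2. [col 1: S + V ≡ J (mod 10)] column 1 (S + V ≡ J (mod 10), carry-in 0) doesn't pin V yet; pick V=6 and continue ⇒ V=6.
Step 3. [A] A is the leading digit of a 7-digit sum of two 6-digit numbers; the final carry is exactly 1. So A=1.
Step 4. [col 1: S + V ≡ J (mod 10)] column 1: given S=9, V=6, carry-in 0, and digits 1,6,9 already taken and all letters distinct, S+V≡J (mod 10) forces J=5, so J=5.
Step 5. [col 2: P + J ≡ Y (mod 10)] column 2 (P + J ≡ Y (mod 10), carry-in 1) doesn't pin P yet; pick P=7 and continue, so P=7.
Step 6. [col 2: P + J ≡ Y (mod 10)] from column 2 (P=7, J=5, carry-in 1, digits 1,5,6,7,9 already taken and all letters distinct): Y must equal 3, so Y=3.
Step 7. [col 4: B + V ≡ P (mod 10)] column 4 reads B+V+carry(1)=P with V=6, P=7; with digits 1,3,5,6,7,9 already taken and all letters distinct, the only value for B is 0 ⇒ B=0.
Step 8. [col 5: U + W ≡ B (mod 10)] several values work for U in column 5 (U + W ≡ B (mod 10), carry-in 0); try U=2, so U=2.
Step 9. [col 5: U + W ≡ B (mod 10)] column 5: given U=2, B=0, carry-in 0, and digits 0,1,2,3,5,6,7,9 already taken and all letters distinct, U+W≡B (mod 10) forces W=8 ⇒ W=8.

Answer: A=1, B=0, J=5, P=7, S=9, U=2, V=6, W=8, Y=3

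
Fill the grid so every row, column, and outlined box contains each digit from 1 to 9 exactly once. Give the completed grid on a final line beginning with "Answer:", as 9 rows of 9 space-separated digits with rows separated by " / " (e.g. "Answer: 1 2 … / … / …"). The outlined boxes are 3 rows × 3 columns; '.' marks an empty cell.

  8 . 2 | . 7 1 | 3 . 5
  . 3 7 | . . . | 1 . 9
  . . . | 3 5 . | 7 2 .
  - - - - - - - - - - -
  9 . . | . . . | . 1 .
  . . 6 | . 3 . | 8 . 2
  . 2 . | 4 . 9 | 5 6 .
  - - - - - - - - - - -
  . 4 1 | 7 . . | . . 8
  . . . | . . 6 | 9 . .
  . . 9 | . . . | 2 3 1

Step 1. [r2c1∈{4,5,6}] row 2 places 5 nowhere but r2c1, so r2c1=5.
Step 2. [r3c6∈{4,8}] in row 3, 8 fits only at r3c6. So r3c6=8.
Step 3. [r1c8∈{4}] r1c8 is down to just 4. So r1c8=4.
Step 4. [r5c1∈{1,4,7}] in row 5, 4 fits only at r5c1. So r5c1=4.
Step 5. [r7c6∈{2,3,5}] 3 has one home in col 6: r7c6, so r7c6=3.
Step 6. [r3c2∈{1,6,9}] 9 has one home in row 3: r3c2, so r3c2=9.
Step 7. [r5c2∈{1,5,7}] col 2 places 1 nowhere but r5c2, so r5c2=1.
Step 8. [r5c4∈{5}] r5c4's peers cover all but 5 ⇒ r5c4=5.
Step 9. [r9c4∈{8}] r9c4's peers cover all but 8, so r9c4=8.
Step 10. [r1c2∈{6}] r1c2 has the single candidate 6, so r1c2=6.
Step 11. [r9c5∈{4}] nothing but 4 survives at r9c5 ⇒ r9c5=4.
Step 12. [r9c1∈{6,7}] across row 9, 6 lands solely at r9c1 ⇒ r9c1=6.
Step 13. [r9c2∈{5,7}] 7 has one home in row 9: r9c2. So r9c2=7.
Step 14. [r8c9∈{4,7}] row 8 places 4 nowhere but r8c9 ⇒ r8c9=4.
Step 15. [r6c5∈{1,8}] across row 6, 1 lands solely at r6c5, so r6c5=1.
Step 16. [r8c5∈{2}] r8c5 has the single candidate 2, so r8c5=2.
Step 17. [r6c3∈{3,8}] r6c3 is the only open cell in row 6 admitting 8, so r6c3=8.
Step 18. [r6c1∈{3,7}] col 1 places 7 nowhere but r6c1. So r6c1=7.
Step 19. [r4c9∈{3,7}] across col 9, 7 lands solely at r4c9, so r4c9=7.
Step 20. [r4c3∈{3,5}] 3 has one home in row 4: r4c3. So r4c3=3.
Step 21. [r2c5∈{6}] nothing but 6 survives at r2c5. So r2c5=6.
Step 22. [r8c3∈{5}] r8c3 has the single candidate 5 ⇒ r8c3=5.
Step 23. [r4c6∈{2}] r4c6 is down to just 2, so r4c6=2.
Step 24. [r9c6∈{5}] r9c6 has the single candidate 5, so r9c6=5.
Step 25. [r8c2∈{8}] r8c2 is down to just 8 ⇒ r8c2=8.
Step 26. [r6c9∈{3}] only 3 remains possible at r6c9 ⇒ r6c9=3.
Step 27. [r5c6∈{7}] r5c6 is down to just 7. So r5c6=7.
Step 28. [r2c4∈{2}] r2c4's peers cover all but 2, so r2c4=2.
Step 29. [r3c1∈{1}] r3c1 has the single candidate 1, so r3c1=1.
Step 30. [r2c6∈{4}] nothing but 4 survives at r2c6 ⇒ r2c6=4.
Step 31. [r7c7∈{6}] r7c7 has the single candidate 6 ⇒ r7c7=6.
Step 32. [r7c1∈{2}] r7c1 has the single candidate 2. So r7c1=2.
Step 33. [r8c1∈{3}] nothing but 3 survives at r8c1, so r8c1=3.
Step 34. [r1c4∈{9}] r1c4's peers cover all but 9 ⇒ r1c4=9.
Step 35. [r8c8∈{7}] only 7 remains possible at r8c8, so r8c8=7.
Step 36. [r3c3∈{4}] only 4 remains possible at r3c3 ⇒ r3c3=4.
Step 37. [r7c5∈{9}] nothing but 9 survives at r7c5 ⇒ r7c5=9.
Step 38. [r3c9∈{6}] r3c9 is down to just 6, so r3c9=6.
Step 39. [r5c8∈{9}] r5c8's peers cover all but 9. So r5c8=9.
Step 40. [r4c7∈{4}] r4c7 is down to just 4, so r4c7=4.
Step 41. [r2c8∈{8}] r2c8 has the single candidate 8 ⇒ r2c8=8.
Step 42. [r4c4∈{6}] only 6 remains possible at r4c4 ⇒ r4c4=6.
Step 43. [r7c8∈{5}] only 5 remains possible at r7c8, so r7c8=5.
Step 44. [r4c5∈{8}] r4c5 has the single candidate 8 ⇒ r4c5=8.
Step 45. [r8c4∈{1}] r8c4 has the single candidate 1, so r8c4=1.
Step 46. [r4c2∈{5}] only 5 remains possible at r4c2, so r4c2=5.

Answer: 8 6 2 9 7 1 3 4 5 / 5 3 7 2 6 4 1 8 9 / 1 9 4 3 5 8 7 2 6 / 9 5 3 6 8 2 4 1 7 / 4 1 6 5 3 7 8 9 2 / 7 2 8 4 1 9 5 6 3 / 2 4 1 7 9 3 6 5 8 / 3 8 5 1 2 6 9 7 4 / 6 7 9 8 4 5 2 3 1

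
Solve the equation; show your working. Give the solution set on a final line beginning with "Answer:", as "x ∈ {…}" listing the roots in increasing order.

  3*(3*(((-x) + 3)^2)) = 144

Step 1. [3*(3*(((-x) + 3)^2)) = 144] 3·(inner) — divide through by 3, so div: 3*(((-x) + 3)^2) = 48.
Step 2. [3*(((-x) + 3)^2) = 48] 3 out front; divide by 3 ⇒ div: ((-x) + 3)^2 = 16.
Step 3. [((-x) + 3)^2 = 16] LHS squared, RHS 16 ≥ 0: apply √ (±). So sqrt: (-x) + 3 = 4 or -4.
Step 4. [(-x) + 3 = 4 or -4] peel the +3: subtract 3 from each side. So sub: -x = 1 or -7.
Step 5. [-x = 1 or -7] flip signs both sides. So neg: x = -1 or 7.

Answer: x ∈ {-1, 7}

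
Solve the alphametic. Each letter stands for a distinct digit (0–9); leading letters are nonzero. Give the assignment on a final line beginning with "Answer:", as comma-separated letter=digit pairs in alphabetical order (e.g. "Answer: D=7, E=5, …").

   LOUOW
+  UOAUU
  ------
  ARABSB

Step 1. [col 1: W + U ≡ B (mod 10)] W=2 is one option consistent with column 1 (W + U ≡ B (mod 10), carry-in 0) — take it ⇒ W=2.
Step 2. [col 1: W + U ≡ B (mod 10)] B=0 is one option consistent with column 1 (W + U ≡ B (mod 10), carry-in 0) — take it, so B=0.
Step 3. [col 1: W + U ≡ B (mod 10)] in column 1 we have W+U≡B with carry-in 0; given W=2, B=0 and digits 0,2 already taken and all letters distinct, that pins U to 8 ⇒ U=8.
Step 4. [A] adding two 5-digit numbers gives at most 5+1 digits, and here it does — A is that final carry and must be 1, so A=1.
Step 5. [col 2: O + U ≡ S (mod 10)] S=4 is one option consistent with column 2 (O + U ≡ S (mod 10), carry-in 1) — take it. So S=4.
Step 6. [col 2: O + U ≡ S (mod 10)] column 2 reads O+U+carry(1)=S with U=8, S=4; with digits 0,1,2,4,8 already taken and all letters distinct, the only value for O is 5, so O=5.
Step 7. [col 5: L + U ≡ R (mod 10)] from column 5 (U=8, carry-in 1, digits 0,1,2,4,5,8 already taken and all letters distinct): L must equal 7. So L=7.
Step 8. [col 5: L + U ≡ R (mod 10)] from column 5 (L=7, U=8, carry-in 1, digits 0,1,2,4,5,7,8 already taken and all letters distinct): R must equal 6. So R=6.

Answer: A=1, B=0, L=7, O=5, R=6, S=4, U=8, W=2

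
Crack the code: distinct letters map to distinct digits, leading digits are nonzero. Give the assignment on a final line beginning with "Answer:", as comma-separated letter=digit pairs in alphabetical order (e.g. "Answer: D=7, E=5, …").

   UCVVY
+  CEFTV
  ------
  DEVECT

Step 1. [col 1: Y + V ≡ T (mod 10)] Y=9 is one option consistent with column 1 (Y + V ≡ T (mod 10), carry-in 0) — take it. So Y=9.
Step 2. [col 1: Y + V ≡ T (mod 10)] several values work for V in column 1 (Y + V ≡ T (mod 10), carry-in 0); try V=4 ⇒ V=4.
Step 3. [col 1: Y + V ≡ T (mod 10)] from column 1 (Y=9, V=4, carry-in 0, digits 4,9 already taken and all letters distinct): T must equal 3. So T=3.
Step 4. [D] D is the leading digit of a 6-digit sum of two 5-digit numbers; the final carry is exactly 1, so D=1.
Step 5. [col 2: V + T ≡ C (mod 10)] column 2 reads V+T+carry(1)=C with V=4, T=3; with digits 1,3,4,9 already taken and all letters distinct, the only value for C is 8 ⇒ C=8.
Step 6. [col 3: V + F ≡ E (mod 10)] several values work for F in column 3 (V + F ≡ E (mod 10), carry-in 0); try F=2, so F=2.
Step 7. [col 3: V + F ≡ E (mod 10)] column 3: given V=4, F=2, carry-in 0, and digits 1,2,3,4,8,9 already taken and all letters distinct, V+F≡E (mod 10) forces E=6. So E=6.
Step 8. [col 5: U + C ≡ E (mod 10)] from column 5 (C=8, E=6, carry-in 1, digits 1,2,3,4,6,8,9 already taken and all letters distinct): U must equal 7 ⇒ U=7.

Answer: C=8, D=1, E=6, F=2, T=3, U=7, V=4, Y=9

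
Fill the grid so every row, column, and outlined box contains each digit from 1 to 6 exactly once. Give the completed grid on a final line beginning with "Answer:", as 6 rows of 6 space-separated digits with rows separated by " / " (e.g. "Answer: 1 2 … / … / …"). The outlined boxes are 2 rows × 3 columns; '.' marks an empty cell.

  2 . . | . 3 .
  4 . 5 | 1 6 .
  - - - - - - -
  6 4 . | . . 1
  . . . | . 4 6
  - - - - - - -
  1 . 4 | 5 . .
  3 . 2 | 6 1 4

Step 1. [r4c2∈{1,2,3,5}] r4c2 is the only open cell in col 2 admitting 2. So r4c2=2.
Step 2. [r1c2∈{1,6}] in col 2, 1 fits only at r1c2 ⇒ r1c2=1.
Step 3. [r3c4∈{2,3}] col 4 places 2 nowhere but r3c4, so r3c4=2.
Step 4. [r5c6∈{2,3}] 3 has one home in row 5: r5c6. So r5c6=3.
Step 5. [r4c3∈{1,3}] row 4 places 1 nowhere but r4c3. So r4c3=1.
Step 6. [r4c1∈{5}] r4c1's peers cover all but 5, so r4c1=5.
Step 7. [r3c5∈{5}] r3c5 is down to just 5. So r3c5=5.
Step 8. [r4c4∈{3}] nothing but 3 survives at r4c4, so r4c4=3.
Step 9. [r6c2∈{5}] nothing but 5 survives at r6c2. So r6c2=5.
Step 10. [r5c5∈{2}] only 2 remains possible at r5c5, so r5c5=2.
Step 11. [r3c3∈{3}] r3c3 has the single candidate 3 ⇒ r3c3=3.
Step 12. [r2c2∈{3}] r2c2's peers cover all but 3. So r2c2=3.
Step 13. [r2c6∈{2}] only 2 remains possible at r2c6. So r2c6=2.
Step 14. [r1c6∈{5}] nothing but 5 survives at r1c6, so r1c6=5.
Step 15. [r1c3∈{6}] r1c3 has the single candidate 6. So r1c3=6.
Step 16. [r5c2∈{6}] r5c2's peers cover all but 6, so r5c2=6.
Step 17. [r1c4∈{4}] r1c4's peers cover all but 4, so r1c4=4.

Answer: 2 1 6 4 3 5 / 4 3 5 1 6 2 / 6 4 3 2 5 1 / 5 2 1 3 4 6 / 1 6 4 5 2 3 / 3 5 2 6 1 4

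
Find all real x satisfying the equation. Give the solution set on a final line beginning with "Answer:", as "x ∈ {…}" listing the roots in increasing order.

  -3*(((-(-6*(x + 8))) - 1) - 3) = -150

Step 1. [-3*(((-(-6*(x + 8))) - 1) - 3) = -150] -3 out front; divide by -3 ⇒ div: ((-(-6*(x + 8))) - 1) - 3 = 50.
Step 2. [((-(-6*(x + 8))) - 1) - 3 = 50] -3 is outermost — add 3 both sides, so sub: (-(-6*(x + 8))) - 1 = 53.
Step 3. [(-(-6*(x + 8))) - 1 = 53] the outer -1 inverts by adding 1 ⇒ sub: -(-6*(x + 8)) = 54.
Step 4. [-(-6*(x + 8)) = 54] LHS negated; negate both sides, so neg: -6*(x + 8) = -54.
Step 5. [-6*(x + 8) = -54] divide by the outer -6 ⇒ div: x + 8 = 9.
Step 6. [x + 8 = 9] peel the +8: subtract 8 from each side, so sub: x = 1.

Answer: x ∈ {1}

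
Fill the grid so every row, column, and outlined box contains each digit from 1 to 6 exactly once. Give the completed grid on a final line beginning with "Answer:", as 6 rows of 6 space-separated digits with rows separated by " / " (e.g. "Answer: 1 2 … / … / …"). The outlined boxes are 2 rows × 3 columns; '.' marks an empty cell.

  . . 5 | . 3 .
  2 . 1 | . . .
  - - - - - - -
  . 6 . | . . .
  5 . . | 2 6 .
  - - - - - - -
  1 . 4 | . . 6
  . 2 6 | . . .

Step 1. [r1c2∈{4}] r1c2 is down to just 4 ⇒ r1c2=4.
Step 2. [r4c6∈{1,3,4}] in row 4, 4 fits only at r4c6 ⇒ r4c6=4.
Step 3. [r6c1∈{3}] only 3 remains possible at r6c1, so r6c1=3.
Step 4. [r2c6∈{5}] only 5 remains possible at r2c6 ⇒ r2c6=5.
Step 5. [r6c6∈{1}] nothing but 1 survives at r6c6. So r6c6=1.
Step 6. [r4c3∈{3}] only 3 remains possible at r4c3, so r4c3=3.
Step 7. [r3c5∈{1,5}] 1 has one home in col 5: r3c5, so r3c5=1.
Step 8. [r3c4∈{3,5}] r3c4 is the only open cell in row 3 admitting 5, so r3c4=5.
Step 9. [r2c5∈{4}] nothing but 4 survives at r2c5. So r2c5=4.
Step 10. [r5c5∈{2,5}] r5c5 is the only open cell in row 5 admitting 2 ⇒ r5c5=2.
Step 11. [r1c1∈{6}] r1c1 has the single candidate 6. So r1c1=6.
Step 12. [r3c1∈{4}] r3c1 has the single candidate 4. So r3c1=4.
Step 13. [r5c4∈{3}] r5c4 is down to just 3, so r5c4=3.
Step 14. [r1c6∈{2}] r1c6 is down to just 2 ⇒ r1c6=2.
Step 15. [r2c2∈{3}] r2c2 has the single candidate 3. So r2c2=3.
Step 16. [r3c6∈{3}] only 3 remains possible at r3c6. So r3c6=3.
Step 17. [r6c5∈{5}] r6c5 has the single candidate 5. So r6c5=5.
Step 18. [r1c4∈{1}] nothing but 1 survives at r1c4 ⇒ r1c4=1.
Step 19. [r3c3∈{2}] r3c3 is down to just 2. So r3c3=2.
Step 20. [r5c2∈{5}] nothing but 5 survives at r5c2. So r5c2=5.
Step 21. [r2c4∈{6}] r2c4 has the single candidate 6. So r2c4=6.
Step 22. [r4c2∈{1}] nothing but 1 survives at r4c2. So r4c2=1.
Step 23. [r6c4∈{4}] r6c4 is down to just 4. So r6c4=4.

Answer: 6 4 5 1 3 2 / 2 3 1 6 4 5 / 4 6 2 5 1 3 / 5 1 3 2 6 4 / 1 5 4 3 2 6 / 3 2 6 4 5 1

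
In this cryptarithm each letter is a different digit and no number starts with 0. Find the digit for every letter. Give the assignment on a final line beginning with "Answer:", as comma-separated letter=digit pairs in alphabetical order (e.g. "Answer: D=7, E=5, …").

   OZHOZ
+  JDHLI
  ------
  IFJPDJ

Step 1. [col 1: Z + I ≡ J (mod 10)] column 1 (Z + I ≡ J (mod 10), carry-in 0) doesn't pin J yet; pick J=9 and continue. So J=9.
Step 2. [col 1: Z + I ≡ J (mod 10)] no forcing yet in column 1 (carry-in 0); I=1 is free and consistent — try it. So I=1.
Step 3. [col 1: Z + I ≡ J (mod 10)] column 1: given I=1, J=9, carry-in 0, and digits 1,9 already taken and all letters distinct, Z+I≡J (mod 10) forces Z=8, so Z=8.
Step 4. [col 2: O + L ≡ D (mod 10)] no forcing yet in column 2 (carry-in 0); O=4 is free and consistent — try it. So O=4.
Step 5. [col 2: O + L ≡ D (mod 10)] no forcing yet in column 2 (carry-in 0); L=6 is free and consistent — try it, so L=6.
Step 6. [col 2: O + L ≡ D (mod 10)] column 2 reads O+L+carry(0)=D with O=4, L=6; with digits 1,4,6,8,9 already taken and all letters distinct, the only value for D is 0, so D=0.
Step 7. [col 3: H + H ≡ P (mod 10)] no forcing yet in column 3 (carry-in 1); H=7 is free and consistent — try it ⇒ H=7.
Step 8. [col 3: H + H ≡ P (mod 10)] from column 3 (H=7, carry-in 1, digits 0,1,4,6,7,8,9 already taken and all letters distinct): P must equal 5, so P=5.
Step 9. [col 5: O + J ≡ F (mod 10)] column 5: given O=4, J=9, carry-in 0, and digits 0,1,4,5,6,7,8,9 already taken and all letters distinct, O+J≡F (mod 10) forces F=3. So F=3.

Answer: D=0, F=3, H=7, I=1, J=9, L=6, O=4, P=5, Z=8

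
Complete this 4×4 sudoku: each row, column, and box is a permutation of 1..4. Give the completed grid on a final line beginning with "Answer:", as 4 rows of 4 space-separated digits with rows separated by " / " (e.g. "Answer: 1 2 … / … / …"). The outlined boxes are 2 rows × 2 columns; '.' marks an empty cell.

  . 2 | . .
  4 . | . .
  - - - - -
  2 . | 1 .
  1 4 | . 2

Step 1. [r1c1∈{3}] r1c1's peers cover all but 3, so r1c1=3.
Step 2. [r3c4∈{3,4}] row 3 places 4 nowhere but r3c4. So r3c4=4.
Step 3. [r2c4∈{1,3}] in col 4, 3 fits only at r2c4 ⇒ r2c4=3.
Step 4. [r2c3∈{2}] r2c3 has the single candidate 2, so r2c3=2.
Step 5. [r4c3∈{3}] only 3 remains possible at r4c3, so r4c3=3.
Step 6. [r3c2∈{3}] nothing but 3 survives at r3c2. So r3c2=3.
Step 7. [r2c2∈{1}] r2c2 has the single candidate 1 ⇒ r2c2=1.
Step 8. [r1c4∈{1}] r1c4's peers cover all but 1 ⇒ r1c4=1.
Step 9. [r1c3∈{4}] nothing but 4 survives at r1c3. So r1c3=4.

Answer: 3 2 4 1 / 4 1 2 3 / 2 3 1 4 / 1 4 3 2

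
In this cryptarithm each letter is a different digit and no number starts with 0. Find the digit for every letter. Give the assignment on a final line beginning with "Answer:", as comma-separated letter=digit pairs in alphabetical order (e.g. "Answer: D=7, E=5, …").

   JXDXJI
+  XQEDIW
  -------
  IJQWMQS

Step 1. [col 1: I + W ≡ S (mod 10)] no forcing yet in column 1 (carry-in 0); I=1 is free and consistent — try it, so I=1.
Step 2. [col 1: I + W ≡ S (mod 10)] no forcing yet in column 1 (carry-in 0); S=3 is free and consistent — try it ⇒ S=3.
Step 3. [col 1: I + W ≡ S (mod 10)] column 1: given I=1, S=3, carry-in 0, and digits 1,3 already taken and all letters distinct, I+W≡S (mod 10) forces W=2 ⇒ W=2.
Step 4. [col 2: J + I ≡ Q (mod 10)] J=7 is one option consistent with column 2 (J + I ≡ Q (mod 10), carry-in 0) — take it. So J=7.
Step 5. [col 2: J + I ≡ Q (mod 10)] in column 2 we have J+I≡Q with carry-in 0; given J=7, I=1 and digits 1,2,3,7 already taken and all letters distinct, that pins Q to 8 ⇒ Q=8.
Step 6. [col 3: X + D ≡ M (mod 10)] column 3 (X + D ≡ M (mod 10), carry-in 0) doesn't pin M yet; pick M=4 and continue, so M=4.
Step 7. [col 3: X + D ≡ M (mod 10)] X=9 is one option consistent with column 3 (X + D ≡ M (mod 10), carry-in 0) — take it ⇒ X=9.
Step 8. [col 3: X + D ≡ M (mod 10)] column 3 reads X+D+carry(0)=M with X=9, M=4; with digits 1,2,3,4,7,8,9 already taken and all letters distinct, the only value for D is 5 ⇒ D=5.
Step 9. [col 4: D + E ≡ W (mod 10)] from column 4 (D=5, W=2, carry-in 1, digits 1,2,3,4,5,7,8,9 already taken and all letters distinct): E must equal 6, so E=6.

Answer: D=5, E=6, I=1, J=7, M=4, Q=8, S=3, W=2, X=9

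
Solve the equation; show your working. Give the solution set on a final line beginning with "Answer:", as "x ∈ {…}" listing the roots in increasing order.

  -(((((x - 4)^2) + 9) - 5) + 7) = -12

Step 1. [-(((((x - 4)^2) + 9) - 5) + 7) = -12] leading − — multiply by −1 ⇒ neg: ((((x - 4)^2) + 9) - 5) + 7 = 12.
Step 2. [((((x - 4)^2) + 9) - 5) + 7 = 12] peel the +7: subtract 7 from each side, so sub: (((x - 4)^2) + 9) - 5 = 5.
Step 3. [(((x - 4)^2) + 9) - 5 = 5] 5 comes off first (add 5) ⇒ sub: ((x - 4)^2) + 9 = 10.
Step 4. [((x - 4)^2) + 9 = 10] subtract 9: x sits inside (… + 9) ⇒ sub: (x - 4)^2 = 1.
Step 5. [(x - 4)^2 = 1] 1 ≥ 0, LHS is (·)² — take ±√ ⇒ sqrt: x - 4 = 1 or -1.
Step 6. [x - 4 = 1 or -1] -4 is outermost — add 4 both sides, so sub: x = 5 or 3.

Answer: x ∈ {3, 5}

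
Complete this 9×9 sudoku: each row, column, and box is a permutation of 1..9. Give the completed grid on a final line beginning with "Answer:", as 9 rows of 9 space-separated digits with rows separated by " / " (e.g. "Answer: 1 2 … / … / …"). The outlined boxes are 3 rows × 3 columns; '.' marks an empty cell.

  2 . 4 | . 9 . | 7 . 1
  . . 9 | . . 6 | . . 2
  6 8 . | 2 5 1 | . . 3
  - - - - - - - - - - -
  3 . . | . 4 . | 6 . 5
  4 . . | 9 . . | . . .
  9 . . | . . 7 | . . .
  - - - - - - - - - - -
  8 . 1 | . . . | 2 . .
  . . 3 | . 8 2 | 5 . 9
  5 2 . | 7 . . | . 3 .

Step 1. [r9c3∈{6}] r9c3 has the single candidate 6 ⇒ r9c3=6.
Step 2. [r4c6∈{8}] r4c6's peers cover all but 8 ⇒ r4c6=8.
Step 3. [r4c4∈{1}] r4c4's peers cover all but 1, so r4c4=1.
Step 4. [r4c2∈{7}] r4c2 is down to just 7, so r4c2=7.
Step 5. [r7c9∈{4,6,7}] 6 has one home in col 9: r7c9, so r7c9=6.
Step 6. [r1c6∈{3}] r1c6 has the single candidate 3 ⇒ r1c6=3.
Step 7. [r2c4∈{4,8}] box 2 places 4 nowhere but r2c4. So r2c4=4.
Step 8. [r2c7∈{8}] r2c7 has the single candidate 8 ⇒ r2c7=8.
Step 9. [r8c8∈{1,4,7}] r8c8 is the only open cell in row 8 admitting 1. So r8c8=1.
Step 10. [r9c7∈{4}] only 4 remains possible at r9c7. So r9c7=4.
Step 11. [r5c6∈{5}] r5c6 has the single candidate 5, so r5c6=5.
Step 12. [r7c5∈{3}] nothing but 3 survives at r7c5 ⇒ r7c5=3.
Step 13. [r6c3∈{2,5,8}] across col 3, 5 lands solely at r6c3, so r6c3=5.
Step 14. [r5c3∈{2,8}] col 3 places 8 nowhere but r5c3. So r5c3=8.
Step 15. [r6c8∈{2,4,8}] in col 8, 8 fits only at r6c8 ⇒ r6c8=8.
Step 16. [r6c4∈{3,6}] col 4 places 3 nowhere but r6c4. So r6c4=3.
Step 17. [r2c1∈{1,7}] in col 1, 1 fits only at r2c1 ⇒ r2c1=1.
Step 18. [r7c2∈{4,9}] col 2 places 9 nowhere but r7c2 ⇒ r7c2=9.
Step 19. [r6c7∈{1}] r6c7's peers cover all but 1. So r6c7=1.
Step 20. [r1c2∈{5}] only 5 remains possible at r1c2 ⇒ r1c2=5.
Step 21. [r4c8∈{2,9}] r4c8 is the only open cell in row 4 admitting 9, so r4c8=9.
Step 22. [r6c2∈{6}] r6c2 has the single candidate 6 ⇒ r6c2=6.
Step 23. [r5c8∈{2,7}] in col 8, 2 fits only at r5c8, so r5c8=2.
Step 24. [r2c2∈{3}] nothing but 3 survives at r2c2 ⇒ r2c2=3.
Step 25. [r2c8∈{5}] only 5 remains possible at r2c8. So r2c8=5.
Step 26. [r5c9∈{7}] only 7 remains possible at r5c9. So r5c9=7.
Step 27. [r1c8∈{6}] r1c8 is down to just 6, so r1c8=6.
Step 28. [r9c6∈{9}] r9c6 is down to just 9 ⇒ r9c6=9.
Step 29. [r6c9∈{4}] nothing but 4 survives at r6c9 ⇒ r6c9=4.
Step 30. [r9c5∈{1}] r9c5 is down to just 1 ⇒ r9c5=1.
Step 31. [r3c7∈{9}] r3c7 is down to just 9. So r3c7=9.
Step 32. [r3c3∈{7}] r3c3 has the single candidate 7. So r3c3=7.
Step 33. [r5c2∈{1}] r5c2 has the single candidate 1. So r5c2=1.
Step 34. [r6c5∈{2}] r6c5 has the single candidate 2, so r6c5=2.
Step 35. [r2c5∈{7}] r2c5 is down to just 7. So r2c5=7.
Step 36. [r8c2∈{4}] only 4 remains possible at r8c2, so r8c2=4.
Step 37. [r9c9∈{8}] only 8 remains possible at r9c9. So r9c9=8.
Step 38. [r1c4∈{8}] r1c4 is down to just 8 ⇒ r1c4=8.
Step 39. [r5c5∈{6}] r5c5's peers cover all but 6. So r5c5=6.
Step 40. [r8c1∈{7}] nothing but 7 survives at r8c1, so r8c1=7.
Step 41. [r8c4∈{6}] only 6 remains possible at r8c4 ⇒ r8c4=6.
Step 42. [r7c6∈{4}] r7c6's peers cover all but 4 ⇒ r7c6=4.
Step 43. [r7c4∈{5}] nothing but 5 survives at r7c4 ⇒ r7c4=5.
Step 44. [r3c8∈{4}] r3c8 is down to just 4, so r3c8=4.
Step 45. [r5c7∈{3}] nothing but 3 survives at r5c7, so r5c7=3.
Step 46. [r7c8∈{7}] r7c8 is down to just 7, so r7c8=7.
Step 47. [r4c3∈{2}] nothing but 2 survives at r4c3 ⇒ r4c3=2.

Answer: 2 5 4 8 9 3 7 6 1 / 1 3 9 4 7 6 8 5 2 / 6 8 7 2 5 1 9 4 3 / 3 7 2 1 4 8 6 9 5 / 4 1 8 9 6 5 3 2 7 / 9 6 5 3 2 7 1 8 4 / 8 9 1 5 3 4 2 7 6 / 7 4 3 6 8 2 5 1 9 / 5 2 6 7 1 9 4 3 8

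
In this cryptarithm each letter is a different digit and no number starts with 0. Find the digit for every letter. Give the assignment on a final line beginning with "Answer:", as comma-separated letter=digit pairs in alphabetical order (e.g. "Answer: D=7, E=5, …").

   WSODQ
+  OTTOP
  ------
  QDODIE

Step 1. [col 1: Q + P ≡ E (mod 10)] column 1 (Q + P ≡ E (mod 10), carry-in 0) doesn't pin Q yet; pick Q=1 and continue. So Q=1.
Step 2. [col 1: Q + P ≡ E (mod 10)] E=0 is one option consistent with column 1 (Q + P ≡ E (mod 10), carry-in 0) — take it. So E=0.
Step 3. [col 1: Q + P ≡ E (mod 10)] column 1 reads Q+P+carry(0)=E with Q=1, E=0; with digits 0,1 already taken and all letters distinct, the only value for P is 9 ⇒ P=9.
Step 4. [col 2: D + O ≡ I (mod 10)] several values work for O in column 2 (D + O ≡ I (mod 10), carry-in 1); try O=8. So O=8.
Step 5. [col 2: D + O ≡ I (mod 10)] D=4 is one option consistent with column 2 (D + O ≡ I (mod 10), carry-in 1) — take it. So D=4.
Step 6. [col 2: D + O ≡ I (mod 10)] in column 2 we have D+O≡I with carry-in 1; given D=4, O=8 and digits 0,1,4,8,9 already taken and all letters distinct, that pins I to 3 ⇒ I=3.
Step 7. [col 3: O + T ≡ D (mod 10)] column 3 reads O+T+carry(1)=D with O=8, D=4; with digits 0,1,3,4,8,9 already taken and all letters distinct, the only value for T is 5. So T=5.
Step 8. [col 4: S + T ≡ O (mod 10)] column 4 reads S+T+carry(1)=O with T=5, O=8; with digits 0,1,3,4,5,8,9 already taken and all letters distinct, the only value for S is 2 ⇒ S=2.
Step 9. [col 5: W + O ≡ D (mod 10)] in column 5 we have W+O≡D with carry-in 0; given O=8, D=4 and digits 0,1,2,3,4,5,8,9 already taken and all letters distinct, that pins W to 6, so W=6.

Answer: D=4, E=0, I=3, O=8, P=9, Q=1, S=2, T=5, W=6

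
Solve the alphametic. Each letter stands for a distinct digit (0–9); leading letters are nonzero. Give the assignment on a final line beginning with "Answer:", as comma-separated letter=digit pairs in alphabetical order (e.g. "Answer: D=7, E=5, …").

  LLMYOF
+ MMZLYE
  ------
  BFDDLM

Step 1. [col 1: F + E ≡ M (mod 10)] column 1 (F + E ≡ M (mod 10), carry-in 0) doesn't pin F yet; pick F=9 and continue. So F=9.
Step 2. [col 1: F + E ≡ M (mod 10)] column 1 (F + E ≡ M (mod 10), carry-in 0) doesn't pin E yet; pick E=3 and continue, so E=3.
Step 3. [col 1: F + E ≡ M (mod 10)] in column 1 we have F+E≡M with carry-in 0; given F=9, E=3 and digits 3,9 already taken and all letters distinct, that pins M to 2, so M=2.
Step 4. [col 2: O + Y ≡ L (mod 10)] Y=4 is one option consistent with column 2 (O + Y ≡ L (mod 10), carry-in 1) — take it ⇒ Y=4.
Step 5. [col 2: O + Y ≡ L (mod 10)] column 2 (O + Y ≡ L (mod 10), carry-in 1) doesn't pin O yet; pick O=1 and continue, so O=1.
Step 6. [col 2: O + Y ≡ L (mod 10)] from column 2 (O=1, Y=4, carry-in 1, digits 1,2,3,4,9 already taken and all letters distinct): L must equal 6 ⇒ L=6.
Step 7. [col 3: Y + L ≡ D (mod 10)] from column 3 (Y=4, L=6, carry-in 0, digits 1,2,3,4,6,9 already taken and all letters distinct): D must equal 0. So D=0.
Step 8. [col 4: M + Z ≡ D (mod 10)] column 4 reads M+Z+carry(1)=D with M=2, D=0; with digits 0,1,2,3,4,6,9 already taken and all letters distinct, the only value for Z is 7. So Z=7.
Step 9. [col 6: L + M ≡ B (mod 10)] in column 6 we have L+M≡B with carry-in 0; given L=6, M=2 and digits 0,1,2,3,4,6,7,9 already taken and all letters distinct, that pins B to 8. So B=8.

Answer: B=8, D=0, E=3, F=9, L=6, M=2, O=1, Y=4, Z=7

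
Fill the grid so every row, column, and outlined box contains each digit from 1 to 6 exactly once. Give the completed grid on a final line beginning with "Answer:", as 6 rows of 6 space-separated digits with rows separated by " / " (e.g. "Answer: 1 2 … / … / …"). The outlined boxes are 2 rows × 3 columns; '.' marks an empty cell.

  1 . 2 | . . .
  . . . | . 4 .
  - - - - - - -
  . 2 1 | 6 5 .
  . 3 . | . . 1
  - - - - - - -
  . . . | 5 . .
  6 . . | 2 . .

Step 1. [r3c6∈{3,4}] 3 has one home in row 3: r3c6 ⇒ r3c6=3.
Step 2. [r1c2∈{4,5,6}] r1c2 is the only open cell in row 1 admitting 4 ⇒ r1c2=4.
Step 3. [r3c1∈{4}] r3c1 is down to just 4. So r3c1=4.
Step 4. [r2c2∈{5,6}] col 2 places 6 nowhere but r2c2 ⇒ r2c2=6.
Step 5. [r6c6∈{4}] r6c6 is down to just 4. So r6c6=4.
Step 6. [r5c6∈{6}] nothing but 6 survives at r5c6. So r5c6=6.
Step 7. [r5c2∈{1}] r5c2 is down to just 1, so r5c2=1.
Step 8. [r5c5∈{3}] only 3 remains possible at r5c5, so r5c5=3.
Step 9. [r2c1∈{3,5}] r2c1 is the only open cell in col 1 admitting 3. So r2c1=3.
Step 10. [r2c3∈{5}] r2c3 has the single candidate 5 ⇒ r2c3=5.
Step 11. [r5c1∈{2}] only 2 remains possible at r5c1, so r5c1=2.
Step 12. [r4c1∈{5}] r4c1 is down to just 5 ⇒ r4c1=5.
Step 13. [r6c2∈{5}] only 5 remains possible at r6c2, so r6c2=5.
Step 14. [r1c4∈{3}] r1c4's peers cover all but 3. So r1c4=3.
Step 15. [r4c4∈{4}] nothing but 4 survives at r4c4 ⇒ r4c4=4.
Step 16. [r6c3∈{3}] r6c3 has the single candidate 3 ⇒ r6c3=3.
Step 17. [r2c6∈{2}] r2c6 has the single candidate 2. So r2c6=2.
Step 18. [r1c6∈{5}] only 5 remains possible at r1c6, so r1c6=5.
Step 19. [r4c5∈{2}] r4c5 is down to just 2. So r4c5=2.
Step 20. [r2c4∈{1}] r2c4's peers cover all but 1, so r2c4=1.
Step 21. [r4c3∈{6}] r4c3 is down to just 6, so r4c3=6.
Step 22. [r5c3∈{4}] r5c3 is down to just 4 ⇒ r5c3=4.
Step 23. [r6c5∈{1}] nothing but 1 survives at r6c5, so r6c5=1.
Step 24. [r1c5∈{6}] r1c5 is down to just 6, so r1c5=6.

Answer: 1 4 2 3 6 5 / 3 6 5 1 4 2 / 4 2 1 6 5 3 / 5 3 6 4 2 1 / 2 1 4 5 3 6 / 6 5 3 2 1 4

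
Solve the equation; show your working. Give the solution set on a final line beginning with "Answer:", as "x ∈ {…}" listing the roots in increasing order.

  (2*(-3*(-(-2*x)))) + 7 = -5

Step 1. [(2*(-3*(-(-2*x)))) + 7 = -5] subtract 7: x sits inside (… + 7). So sub: 2*(-3*(-(-2*x))) = -12.
Step 2. [2*(-3*(-(-2*x))) = -12] 2·(inner) — divide through by 2. So div: -3*(-(-2*x)) = -6.
Step 3. [-3*(-(-2*x)) = -6] -3 out front; divide by -3. So div: -(-2*x) = 2.
Step 4. [-(-2*x) = 2] LHS negated; negate both sides. So neg: -2*x = -2.
Step 5. [-2*x = -2] divide by the outer -2 ⇒ div: x = 1.

Answer: x ∈ {1}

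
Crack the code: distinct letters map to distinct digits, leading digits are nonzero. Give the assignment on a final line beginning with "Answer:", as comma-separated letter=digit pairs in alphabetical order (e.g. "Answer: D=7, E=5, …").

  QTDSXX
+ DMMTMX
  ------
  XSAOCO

Step 1. [col 1: X + X ≡ O (mod 10)] several values work for O in column 1 (X + X ≡ O (mod 10), carry-in 0); try O=2. So O=2.
Step 2. [col 1: X + X ≡ O (mod 10)] several values work for X in column 1 (X + X ≡ O (mod 10), carry-in 0); try X=6 ⇒ X=6.
Step 3. [col 2: X + M ≡ C (mod 10)] several values work for M in column 2 (X + M ≡ C (mod 10), carry-in 1); try M=3, so M=3.
Step 4. [col 2: X + M ≡ C (mod 10)] column 2 reads X+M+carry(1)=C with X=6, M=3; with digits 2,3,6 already taken and all letters distinct, the only value for C is 0. So C=0.
Step 5. [col 3: S + T ≡ O (mod 10)] column 3 (S + T ≡ O (mod 10), carry-in 1) doesn't pin S yet; pick S=7 and continue, so S=7.
Step 6. [col 3: S + T ≡ O (mod 10)] column 3 reads S+T+carry(1)=O with S=7, O=2; with digits 0,2,3,6,7 already taken and all letters distinct, the only value for T is 4. So T=4.
Step 7. [col 4: D + M ≡ A (mod 10)] D=5 is one option consistent with column 4 (D + M ≡ A (mod 10), carry-in 1) — take it ⇒ D=5.
Step 8. [col 4: D + M ≡ A (mod 10)] column 4: given D=5, M=3, carry-in 1, and digits 0,2,3,4,5,6,7 already taken and all letters distinct, D+M≡A (mod 10) forces A=9. So A=9.
Step 9. [col 6: Q + D ≡ X (mod 10)] column 6 reads Q+D+carry(0)=X with D=5, X=6; with digits 0,2,3,4,5,6,7,9 already taken and all letters distinct, the only value for Q is 1 ⇒ Q=1.

Answer: A=9, C=0, D=5, M=3, O=2, Q=1, S=7, T=4, X=6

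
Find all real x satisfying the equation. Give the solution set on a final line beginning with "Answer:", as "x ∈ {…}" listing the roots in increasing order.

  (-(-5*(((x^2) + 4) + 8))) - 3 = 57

Step 1. [(-(-5*(((x^2) + 4) + 8))) - 3 = 57] add 3: x sits inside (… - 3). So sub: -(-5*(((x^2) + 4) + 8)) = 60.
Step 2. [-(-5*(((x^2) + 4) + 8)) = 60] flip signs both sides ⇒ neg: -5*(((x^2) + 4) + 8) = -60.
Step 3. [-5*(((x^2) + 4) + 8) = -60] LHS = -5·(…); ÷-5 both sides ⇒ div: ((x^2) + 4) + 8 = 12.
Step 4. [((x^2) + 4) + 8 = 12] the outer +8 inverts by subtracting 8 ⇒ sub: (x^2) + 4 = 4.
Step 5. [(x^2) + 4 = 4] peel the +4: subtract 4 from each side. So sub: x^2 = 0.
Step 6. [x^2 = 0] LHS squared, RHS 0 ≥ 0: apply √ (±) ⇒ sqrt: x = 0.

Answer: x ∈ {0}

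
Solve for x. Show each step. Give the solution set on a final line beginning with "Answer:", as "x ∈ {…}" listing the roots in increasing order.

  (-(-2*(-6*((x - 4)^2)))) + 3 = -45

Step 1. [(-(-2*(-6*((x - 4)^2)))) + 3 = -45] the outer +3 inverts by subtracting 3, so sub: -(-2*(-6*((x - 4)^2))) = -48.
Step 2. [-(-2*(-6*((x - 4)^2))) = -48] LHS negated; negate both sides ⇒ neg: -2*(-6*((x - 4)^2)) = 48.
Step 3. [-2*(-6*((x - 4)^2)) = 48] leading coefficient -2: divide by -2 ⇒ div: -6*((x - 4)^2) = -24.
Step 4. [-6*((x - 4)^2) = -24] LHS = -6·(…); ÷-6 both sides ⇒ div: (x - 4)^2 = 4.
Step 5. [(x - 4)^2 = 4] 4 ≥ 0, LHS is (·)² — take ±√ ⇒ sqrt: x - 4 = 2 or -2.
Step 6. [x - 4 = 2 or -2] 4 comes off first (add 4), so sub: x = 6 or 2.

Answer: x ∈ {2, 6}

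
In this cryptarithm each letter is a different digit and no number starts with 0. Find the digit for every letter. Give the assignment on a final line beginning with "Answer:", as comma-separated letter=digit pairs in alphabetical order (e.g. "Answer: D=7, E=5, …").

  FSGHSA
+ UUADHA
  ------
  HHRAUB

Step 1. [col 1: A + A ≡ B (mod 10)] no forcing yet in column 1 (carry-in 0); A=8 is free and consistent — try it. So A=8.
Step 2. [col 1: A + A ≡ B (mod 10)] column 1 reads A+A+carry(0)=B with A=8; with digits 8 already taken and all letters distinct, the only value for B is 6. So B=6.
Step 3. [col 2: S + H ≡ U (mod 10)] no forcing yet in column 2 (carry-in 1); H=7 is free and consistent — try it ⇒ H=7.
Step 4. [col 2: S + H ≡ U (mod 10)] several values work for U in column 2 (S + H ≡ U (mod 10), carry-in 1); try U=2. So U=2.
Step 5. [col 2: S + H ≡ U (mod 10)] in column 2 we have S+H≡U with carry-in 1; given H=7, U=2 and digits 2,6,7,8 already taken and all letters distinct, that pins S to 4 ⇒ S=4.
Step 6. [col 3: H + D ≡ A (mod 10)] in column 3 we have H+D≡A with carry-in 1; given H=7, A=8 and digits 2,4,6,7,8 already taken and all letters distinct, that pins D to 0, so D=0.
Step 7. [col 4: G + A ≡ R (mod 10)] no forcing yet in column 4 (carry-in 0); G=3 is free and consistent — try it. So G=3.
Step 8. [col 4: G + A ≡ R (mod 10)] from column 4 (G=3, A=8, carry-in 0, digits 0,2,3,4,6,7,8 already taken and all letters distinct): R must equal 1, so R=1.
Step 9. [col 6: F + U ≡ H (mod 10)] from column 6 (U=2, H=7, carry-in 0, digits 0,1,2,3,4,6,7,8 already taken and all letters distinct): F must equal 5, so F=5.

Answer: A=8, B=6, D=0, F=5, G=3, H=7, R=1, S=4, U=2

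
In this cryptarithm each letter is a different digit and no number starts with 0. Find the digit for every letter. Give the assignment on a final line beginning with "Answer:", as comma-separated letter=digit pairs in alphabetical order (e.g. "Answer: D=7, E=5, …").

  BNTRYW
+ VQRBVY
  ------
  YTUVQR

Step 1. [col 1: W + Y ≡ R (mod 10)] no forcing yet in column 1 (carry-in 0); Y=7 is free and consistent — try it ⇒ Y=7.
Step 2. [col 1: W + Y ≡ R (mod 10)] column 1 (W + Y ≡ R (mod 10), carry-in 0) doesn't pin W yet; pick W=9 and continue ⇒ W=9.
Step 3. [col 1: W + Y ≡ R (mod 10)] in column 1 we have W+Y≡R with carry-in 0; given W=9, Y=7 and digits 7,9 already taken and all letters distinct, that pins R to 6, so R=6.
Step 4. [col 2: Y + V ≡ Q (mod 10)] no forcing yet in column 2 (carry-in 1); V=2 is free and consistent — try it, so V=2.
Step 5. [col 2: Y + V ≡ Q (mod 10)] from column 2 (Y=7, V=2, carry-in 1, digits 2,6,7,9 already taken and all letters distinct): Q must equal 0. So Q=0.
Step 6. [col 3: R + B ≡ V (mod 10)] column 3: given R=6, V=2, carry-in 1, and digits 0,2,6,7,9 already taken and all letters distinct, R+B≡V (mod 10) forces B=5, so B=5.
Step 7. [col 4: T + R ≡ U (mod 10)] no forcing yet in column 4 (carry-in 1); U=1 is free and consistent — try it. So U=1.
Step 8. [col 4: T + R ≡ U (mod 10)] from column 4 (R=6, U=1, carry-in 1, digits 0,1,2,5,6,7,9 already taken and all letters distinct): T must equal 4. So T=4.
Step 9. [col 5: N + Q ≡ T (mod 10)] column 5 reads N+Q+carry(1)=T with Q=0, T=4; with digits 0,1,2,4,5,6,7,9 already taken and all letters distinct, the only value for N is 3. So N=3.

Answer: B=5, N=3, Q=0, R=6, T=4, U=1, V=2, W=9, Y=7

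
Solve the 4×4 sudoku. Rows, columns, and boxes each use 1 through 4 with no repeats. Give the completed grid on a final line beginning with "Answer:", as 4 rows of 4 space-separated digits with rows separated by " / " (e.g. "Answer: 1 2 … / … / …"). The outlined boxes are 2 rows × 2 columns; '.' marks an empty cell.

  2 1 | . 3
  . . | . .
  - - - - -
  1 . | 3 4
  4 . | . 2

Step 1. [r2c2∈{3,4}] 4 has one home in col 2: r2c2 ⇒ r2c2=4.
Step 2. [r4c3∈{1}] nothing but 1 survives at r4c3, so r4c3=1.
Step 3. [r2c4∈{1}] only 1 remains possible at r2c4, so r2c4=1.
Step 4. [r2c1∈{3}] only 3 remains possible at r2c1 ⇒ r2c1=3.
Step 5. [r4c2∈{3}] r4c2 has the single candidate 3 ⇒ r4c2=3.
Step 6. [r1c3∈{4}] nothing but 4 survives at r1c3 ⇒ r1c3=4.
Step 7. [r3c2∈{2}] only 2 remains possible at r3c2. So r3c2=2.
Step 8. [r2c3∈{2}] r2c3 has the single candidate 2. So r2c3=2.

Answer: 2 1 4 3 / 3 4 2 1 / 1 2 3 4 / 4 3 1 2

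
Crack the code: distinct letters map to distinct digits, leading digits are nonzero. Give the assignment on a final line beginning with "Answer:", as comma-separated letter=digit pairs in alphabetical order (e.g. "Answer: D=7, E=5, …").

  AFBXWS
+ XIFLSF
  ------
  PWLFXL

Step 1. [col 1: S + F ≡ L (mod 10)] several values work for L in column 1 (S + F ≡ L (mod 10), carry-in 0); try L=9 ⇒ L=9.
Step 2. [col 1: S + F ≡ L (mod 10)] no forcing yet in column 1 (carry-in 0); S=4 is free and consistent — try it ⇒ S=4.
Step 3. [col 1: S + F ≡ L (mod 10)] column 1: given S=4, L=9, carry-in 0, and digits 4,9 already taken and all letters distinct, S+F≡L (mod 10) forces F=5, so F=5.
Step 4. [col 2: W + S ≡ X (mod 10)] several values work for W in column 2 (W + S ≡ X (mod 10), carry-in 0); try W=2. So W=2.
Step 5. [col 2: W + S ≡ X (mod 10)] in column 2 we have W+S≡X with carry-in 0; given W=2, S=4 and digits 2,4,5,9 already taken and all letters distinct, that pins X to 6. So X=6.
Step 6. [col 4: B + F ≡ L (mod 10)] column 4 reads B+F+carry(1)=L with F=5, L=9; with digits 2,4,5,6,9 already taken and all letters distinct, the only value for B is 3 ⇒ B=3.
Step 7. [col 5: F + I ≡ W (mod 10)] from column 5 (F=5, W=2, carry-in 0, digits 2,3,4,5,6,9 already taken and all letters distinct): I must equal 7, so I=7.
Step 8. [col 6: A + X ≡ P (mod 10)] in column 6 we have A+X≡P with carry-in 1; given X=6 and digits 2,3,4,5,6,7,9 already taken and all letters distinct, that pins P to 8, so P=8.
Step 9. [col 6: A + X ≡ P (mod 10)] column 6 reads A+X+carry(1)=P with X=6, P=8; with digits 2,3,4,5,6,7,8,9 already taken and all letters distinct, the only value for A is 1 ⇒ A=1.

Answer: A=1, B=3, F=5, I=7, L=9, P=8, S=4, W=2, X=6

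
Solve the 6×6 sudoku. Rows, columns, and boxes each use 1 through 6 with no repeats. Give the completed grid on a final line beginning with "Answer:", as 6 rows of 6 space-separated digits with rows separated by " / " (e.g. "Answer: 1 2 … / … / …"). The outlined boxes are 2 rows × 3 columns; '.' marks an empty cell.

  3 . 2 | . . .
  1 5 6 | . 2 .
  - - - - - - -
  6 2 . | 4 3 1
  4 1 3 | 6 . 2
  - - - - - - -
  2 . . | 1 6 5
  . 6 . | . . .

Step 1. [r2c6∈{3,4}] r2c6 is the only open cell in row 2 admitting 4, so r2c6=4.
Step 2. [r5c3∈{4}] r5c3's peers cover all but 4, so r5c3=4.
Step 3. [r6c3∈{1,5}] row 6 places 1 nowhere but r6c3 ⇒ r6c3=1.
Step 4. [r1c4∈{5}] nothing but 5 survives at r1c4. So r1c4=5.
Step 5. [r2c4∈{3}] nothing but 3 survives at r2c4. So r2c4=3.
Step 6. [r6c4∈{2}] r6c4 has the single candidate 2. So r6c4=2.
Step 7. [r1c2∈{4}] r1c2's peers cover all but 4. So r1c2=4.
Step 8. [r6c1∈{5}] r6c1 has the single candidate 5 ⇒ r6c1=5.
Step 9. [r5c2∈{3}] only 3 remains possible at r5c2. So r5c2=3.
Step 10. [r1c6∈{6}] r1c6 has the single candidate 6 ⇒ r1c6=6.
Step 11. [r1c5∈{1}] r1c5 is down to just 1, so r1c5=1.
Step 12. [r6c6∈{3}] nothing but 3 survives at r6c6 ⇒ r6c6=3.
Step 13. [r4c5∈{5}] only 5 remains possible at r4c5, so r4c5=5.
Step 14. [r3c3∈{5}] nothing but 5 survives at r3c3, so r3c3=5.
Step 15. [r6c5∈{4}] r6c5 is down to just 4, so r6c5=4.

Answer: 3 4 2 5 1 6 / 1 5 6 3 2 4 / 6 2 5 4 3 1 / 4 1 3 6 5 2 / 2 3 4 1 6 5 / 5 6 1 2 4 3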